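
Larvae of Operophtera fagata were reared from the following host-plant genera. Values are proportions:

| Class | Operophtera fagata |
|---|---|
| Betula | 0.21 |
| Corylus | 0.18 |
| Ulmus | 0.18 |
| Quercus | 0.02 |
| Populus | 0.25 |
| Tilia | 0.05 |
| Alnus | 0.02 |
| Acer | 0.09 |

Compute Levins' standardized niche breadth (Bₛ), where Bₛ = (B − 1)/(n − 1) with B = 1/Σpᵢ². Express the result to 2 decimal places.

0.64

Σpᵢ² = 0.21² + 0.18² + 0.18² + 0.02² + 0.25² + 0.05² + 0.02² + 0.09² = 0.0441 + 0.0324 + 0.0324 + 0.0004 + 0.0625 + 0.0025 + 0.0004 + 0.0081 = 0.1828
B = 1 / 0.1828 = 5.4705
Bₛ = (B − 1)/(n − 1) = (5.4705 − 1)/(8 − 1) = 4.4705/7 = 0.6386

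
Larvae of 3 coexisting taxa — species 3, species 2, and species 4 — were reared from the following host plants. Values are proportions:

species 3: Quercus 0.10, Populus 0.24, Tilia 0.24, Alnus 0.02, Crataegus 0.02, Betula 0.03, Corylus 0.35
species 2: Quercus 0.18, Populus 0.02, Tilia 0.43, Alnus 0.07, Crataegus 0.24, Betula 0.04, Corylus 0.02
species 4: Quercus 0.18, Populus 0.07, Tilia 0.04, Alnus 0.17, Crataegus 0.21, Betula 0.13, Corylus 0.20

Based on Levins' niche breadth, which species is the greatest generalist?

Σp_3ᵢ² = 0.10² + 0.24² + 0.24² + 0.02² + 0.02² + 0.03² + 0.35² = 0.0100 + 0.0576 + 0.0576 + 0.0004 + 0.0004 + 0.0009 + 0.1225 = 0.2494
B_3 = 1 / 0.2494 = 4.0096
Σp_2ᵢ² = 0.18² + 0.02² + 0.43² + 0.07² + 0.24² + 0.04² + 0.02² = 0.0324 + 0.0004 + 0.1849 + 0.0049 + 0.0576 + 0.0016 + 0.0004 = 0.2822
B_2 = 1 / 0.2822 = 3.5436
Σp_4ᵢ² = 0.18² + 0.07² + 0.04² + 0.17² + 0.21² + 0.13² + 0.20² = 0.0324 + 0.0049 + 0.0016 + 0.0289 + 0.0441 + 0.0169 + 0.0400 = 0.1688
B_4 = 1 / 0.1688 = 5.9242
Highest B → broadest niche (most generalist): species 4 (B = 5.92).

species 4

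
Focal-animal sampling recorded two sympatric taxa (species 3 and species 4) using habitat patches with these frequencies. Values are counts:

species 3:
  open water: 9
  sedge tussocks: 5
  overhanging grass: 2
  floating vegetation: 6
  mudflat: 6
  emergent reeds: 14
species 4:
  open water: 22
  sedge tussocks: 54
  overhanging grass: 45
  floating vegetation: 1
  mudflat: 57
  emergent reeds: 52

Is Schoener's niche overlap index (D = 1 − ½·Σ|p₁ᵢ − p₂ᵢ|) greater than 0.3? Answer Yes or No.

Yes

Proportions for species 3 (n=42): 9/42=0.2143, 5/42=0.1190, 2/42=0.0476, 6/42=0.1429, 6/42=0.1429, 14/42=0.3333
Proportions for species 4 (n=231): 22/231=0.0952, 54/231=0.2338, 45/231=0.1948, 1/231=0.0043, 57/231=0.2468, 52/231=0.2251
Σ|p₁ᵢ − p₂ᵢ| = 0.1191 + 0.1148 + 0.1472 + 0.1386 + 0.1039 + 0.1082 = 0.7318
D = 1 − ½ × 0.7318 = 1 − 0.36590 = 0.63410
D = 0.63410 > 0.3 → Yes.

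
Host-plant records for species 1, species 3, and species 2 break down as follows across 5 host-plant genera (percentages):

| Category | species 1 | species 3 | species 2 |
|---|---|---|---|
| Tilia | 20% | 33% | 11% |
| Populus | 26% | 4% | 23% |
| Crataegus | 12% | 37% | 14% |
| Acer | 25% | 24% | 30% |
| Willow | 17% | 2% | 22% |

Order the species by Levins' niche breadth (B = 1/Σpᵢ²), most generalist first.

species 1 > species 2 > species 3

Convert percentages to proportions (divide by 100).
Σp_1ᵢ² = 0.20² + 0.26² + 0.12² + 0.25² + 0.17² = 0.0400 + 0.0676 + 0.0144 + 0.0625 + 0.0289 = 0.2134
B_1 = 1 / 0.2134 = 4.6860
Σp_3ᵢ² = 0.33² + 0.04² + 0.37² + 0.24² + 0.02² = 0.1089 + 0.0016 + 0.1369 + 0.0576 + 0.0004 = 0.3054
B_3 = 1 / 0.3054 = 3.2744
Σp_2ᵢ² = 0.11² + 0.23² + 0.14² + 0.30² + 0.22² = 0.0121 + 0.0529 + 0.0196 + 0.0900 + 0.0484 = 0.2230
B_2 = 1 / 0.2230 = 4.4843
Ranking by B (broadest → narrowest): species 1 (4.69) > species 2 (4.48) > species 3 (3.27)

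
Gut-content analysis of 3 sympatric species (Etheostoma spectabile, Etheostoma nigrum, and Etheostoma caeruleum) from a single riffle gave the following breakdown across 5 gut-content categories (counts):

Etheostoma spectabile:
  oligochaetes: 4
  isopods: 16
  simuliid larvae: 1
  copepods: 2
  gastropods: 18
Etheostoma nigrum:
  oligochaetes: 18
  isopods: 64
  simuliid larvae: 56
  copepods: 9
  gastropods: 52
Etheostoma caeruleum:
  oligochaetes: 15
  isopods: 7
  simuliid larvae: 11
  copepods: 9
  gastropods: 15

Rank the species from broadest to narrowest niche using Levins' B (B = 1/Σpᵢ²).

Etheostoma caeruleum > Etheostoma nigrum > Etheostoma spectabile

Proportions for Etheostoma spectabile (n=41): 4/41=0.0976, 16/41=0.3902, 1/41=0.0244, 2/41=0.0488, 18/41=0.4390
Proportions for Etheostoma nigrum (n=199): 18/199=0.0905, 64/199=0.3216, 56/199=0.2814, 9/199=0.0452, 52/199=0.2613
Proportions for Etheostoma caeruleum (n=57): 15/57=0.2632, 7/57=0.1228, 11/57=0.1930, 9/57=0.1579, 15/57=0.2632
Σp_specᵢ² = 0.0976² + 0.3902² + 0.0244² + 0.0488² + 0.4390² = 0.009526 + 0.152256 + 0.000595 + 0.002381 + 0.192721 = 0.357479
B_spec = 1 / 0.357479 = 2.7974
Σp_nigrᵢ² = 0.0905² + 0.3216² + 0.2814² + 0.0452² + 0.2613² = 0.008190 + 0.103427 + 0.079186 + 0.002043 + 0.068278 = 0.261124
B_nigr = 1 / 0.261124 = 3.8296
Σp_caerᵢ² = 0.2632² + 0.1228² + 0.1930² + 0.1579² + 0.2632² = 0.069274 + 0.015080 + 0.037249 + 0.024932 + 0.069274 = 0.215809
B_caer = 1 / 0.215809 = 4.6337
Ranking by B (broadest → narrowest): Etheostoma caeruleum (4.63) > Etheostoma nigrum (3.83) > Etheostoma spectabile (2.80)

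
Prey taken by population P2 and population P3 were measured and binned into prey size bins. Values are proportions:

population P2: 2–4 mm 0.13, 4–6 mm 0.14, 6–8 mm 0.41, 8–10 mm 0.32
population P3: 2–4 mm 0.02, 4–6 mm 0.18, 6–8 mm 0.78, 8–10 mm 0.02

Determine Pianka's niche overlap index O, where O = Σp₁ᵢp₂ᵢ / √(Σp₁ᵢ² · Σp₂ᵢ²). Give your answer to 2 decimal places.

0.80

Σ p₁ᵢp₂ᵢ = 0.0026 + 0.0252 + 0.3198 + 0.0064 = 0.3540
Σp_1ᵢ² = 0.13² + 0.14² + 0.41² + 0.32² = 0.0169 + 0.0196 + 0.1681 + 0.1024 = 0.3070
Σp_2ᵢ² = 0.02² + 0.18² + 0.78² + 0.02² = 0.0004 + 0.0324 + 0.6084 + 0.0004 = 0.6416
O = 0.3540 / √(0.3070 × 0.6416) = 0.3540 / 0.44381 = 0.7976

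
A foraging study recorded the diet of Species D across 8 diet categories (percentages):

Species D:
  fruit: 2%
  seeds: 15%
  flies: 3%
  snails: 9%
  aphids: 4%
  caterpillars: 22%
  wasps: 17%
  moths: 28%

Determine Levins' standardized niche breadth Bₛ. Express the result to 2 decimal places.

0.61

Convert percentages to proportions (divide by 100).
Σpᵢ² = 0.02² + 0.15² + 0.03² + 0.09² + 0.04² + 0.22² + 0.17² + 0.28² = 0.0004 + 0.0225 + 0.0009 + 0.0081 + 0.0016 + 0.0484 + 0.0289 + 0.0784 = 0.1892
B = 1 / 0.1892 = 5.2854
Bₛ = (B − 1)/(n − 1) = (5.2854 − 1)/(8 − 1) = 4.2854/7 = 0.6122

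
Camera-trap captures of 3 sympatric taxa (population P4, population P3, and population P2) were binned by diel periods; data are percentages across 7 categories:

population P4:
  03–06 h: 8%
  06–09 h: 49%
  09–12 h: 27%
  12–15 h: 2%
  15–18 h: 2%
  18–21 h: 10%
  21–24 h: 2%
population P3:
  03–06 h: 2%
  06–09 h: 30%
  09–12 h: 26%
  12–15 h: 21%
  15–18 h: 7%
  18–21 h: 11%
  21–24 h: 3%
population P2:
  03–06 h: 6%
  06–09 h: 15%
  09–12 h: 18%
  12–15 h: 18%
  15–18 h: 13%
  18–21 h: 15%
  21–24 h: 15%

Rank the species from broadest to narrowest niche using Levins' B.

population P2 > population P3 > population P4

Convert percentages to proportions (divide by 100).
Σp_P4ᵢ² = 0.08² + 0.49² + 0.27² + 0.02² + 0.02² + 0.10² + 0.02² = 0.0064 + 0.2401 + 0.0729 + 0.0004 + 0.0004 + 0.0100 + 0.0004 = 0.3306
B_P4 = 1 / 0.3306 = 3.0248
Σp_P3ᵢ² = 0.02² + 0.30² + 0.26² + 0.21² + 0.07² + 0.11² + 0.03² = 0.0004 + 0.0900 + 0.0676 + 0.0441 + 0.0049 + 0.0121 + 0.0009 = 0.2200
B_P3 = 1 / 0.2200 = 4.5455
Σp_P2ᵢ² = 0.06² + 0.15² + 0.18² + 0.18² + 0.13² + 0.15² + 0.15² = 0.0036 + 0.0225 + 0.0324 + 0.0324 + 0.0169 + 0.0225 + 0.0225 = 0.1528
B_P2 = 1 / 0.1528 = 6.5445
Ranking by B (broadest → narrowest): population P2 (6.54) > population P3 (4.55) > population P4 (3.02)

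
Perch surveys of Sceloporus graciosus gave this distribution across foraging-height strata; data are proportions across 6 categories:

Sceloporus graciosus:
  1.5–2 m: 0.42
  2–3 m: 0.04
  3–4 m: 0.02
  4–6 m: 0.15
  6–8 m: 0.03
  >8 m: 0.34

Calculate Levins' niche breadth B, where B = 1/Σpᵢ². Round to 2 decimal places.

Σpᵢ² = 0.42² + 0.04² + 0.02² + 0.15² + 0.03² + 0.34² = 0.1764 + 0.0016 + 0.0004 + 0.0225 + 0.0009 + 0.1156 = 0.3174
B = 1 / 0.3174 = 3.1506

3.15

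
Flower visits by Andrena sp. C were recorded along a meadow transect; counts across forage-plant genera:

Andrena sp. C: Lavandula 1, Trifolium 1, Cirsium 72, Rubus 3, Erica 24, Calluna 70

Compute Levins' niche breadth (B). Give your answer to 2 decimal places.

2.74

Proportions for Andrena sp. C (n=171): 1/171=0.0058, 1/171=0.0058, 72/171=0.4211, 3/171=0.0175, 24/171=0.1404, 70/171=0.4094
Σpᵢ² = 0.0058² + 0.0058² + 0.4211² + 0.0175² + 0.1404² + 0.4094² = 0.000034 + 0.000034 + 0.177325 + 0.000306 + 0.019712 + 0.167608 = 0.365019
B = 1 / 0.365019 = 2.7396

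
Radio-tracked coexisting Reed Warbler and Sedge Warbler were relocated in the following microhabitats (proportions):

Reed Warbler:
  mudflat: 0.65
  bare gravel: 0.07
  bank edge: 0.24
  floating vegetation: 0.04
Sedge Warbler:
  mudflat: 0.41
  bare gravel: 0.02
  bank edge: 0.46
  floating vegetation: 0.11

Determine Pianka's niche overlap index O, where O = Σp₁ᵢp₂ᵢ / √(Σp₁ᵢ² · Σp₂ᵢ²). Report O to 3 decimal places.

0.876

Σ p₁ᵢp₂ᵢ = 0.2665 + 0.0014 + 0.1104 + 0.0044 = 0.3827
Σp_1ᵢ² = 0.65² + 0.07² + 0.24² + 0.04² = 0.4225 + 0.0049 + 0.0576 + 0.0016 = 0.4866
Σp_2ᵢ² = 0.41² + 0.02² + 0.46² + 0.11² = 0.1681 + 0.0004 + 0.2116 + 0.0121 = 0.3922
O = 0.3827 / √(0.4866 × 0.3922) = 0.3827 / 0.436858 = 0.87603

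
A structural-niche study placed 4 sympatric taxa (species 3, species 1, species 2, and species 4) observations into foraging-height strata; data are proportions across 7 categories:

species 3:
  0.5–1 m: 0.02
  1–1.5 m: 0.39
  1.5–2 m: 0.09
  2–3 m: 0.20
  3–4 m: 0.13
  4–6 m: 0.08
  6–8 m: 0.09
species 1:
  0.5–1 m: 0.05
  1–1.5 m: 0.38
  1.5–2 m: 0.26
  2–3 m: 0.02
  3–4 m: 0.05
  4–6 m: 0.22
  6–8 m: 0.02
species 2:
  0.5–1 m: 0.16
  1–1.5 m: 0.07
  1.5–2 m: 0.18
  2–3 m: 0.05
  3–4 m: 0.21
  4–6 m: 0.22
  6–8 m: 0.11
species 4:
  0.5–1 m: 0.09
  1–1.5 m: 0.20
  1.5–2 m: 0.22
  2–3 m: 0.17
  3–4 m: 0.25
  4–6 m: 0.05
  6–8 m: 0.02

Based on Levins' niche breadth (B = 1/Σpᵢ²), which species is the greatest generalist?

species 2

Σp_3ᵢ² = 0.02² + 0.39² + 0.09² + 0.20² + 0.13² + 0.08² + 0.09² = 0.0004 + 0.1521 + 0.0081 + 0.0400 + 0.0169 + 0.0064 + 0.0081 = 0.2320
B_3 = 1 / 0.2320 = 4.3103
Σp_1ᵢ² = 0.05² + 0.38² + 0.26² + 0.02² + 0.05² + 0.22² + 0.02² = 0.0025 + 0.1444 + 0.0676 + 0.0004 + 0.0025 + 0.0484 + 0.0004 = 0.2662
B_1 = 1 / 0.2662 = 3.7566
Σp_2ᵢ² = 0.16² + 0.07² + 0.18² + 0.05² + 0.21² + 0.22² + 0.11² = 0.0256 + 0.0049 + 0.0324 + 0.0025 + 0.0441 + 0.0484 + 0.0121 = 0.1700
B_2 = 1 / 0.1700 = 5.8824
Σp_4ᵢ² = 0.09² + 0.20² + 0.22² + 0.17² + 0.25² + 0.05² + 0.02² = 0.0081 + 0.0400 + 0.0484 + 0.0289 + 0.0625 + 0.0025 + 0.0004 = 0.1908
B_4 = 1 / 0.1908 = 5.2411
Highest B → broadest niche (most generalist): species 2 (B = 5.88).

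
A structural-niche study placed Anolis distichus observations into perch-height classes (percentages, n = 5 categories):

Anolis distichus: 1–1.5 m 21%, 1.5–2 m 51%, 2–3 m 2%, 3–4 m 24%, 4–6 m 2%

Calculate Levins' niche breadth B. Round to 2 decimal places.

Convert percentages to proportions (divide by 100).
Σpᵢ² = 0.21² + 0.51² + 0.02² + 0.24² + 0.02² = 0.0441 + 0.2601 + 0.0004 + 0.0576 + 0.0004 = 0.3626
B = 1 / 0.3626 = 2.7579

2.76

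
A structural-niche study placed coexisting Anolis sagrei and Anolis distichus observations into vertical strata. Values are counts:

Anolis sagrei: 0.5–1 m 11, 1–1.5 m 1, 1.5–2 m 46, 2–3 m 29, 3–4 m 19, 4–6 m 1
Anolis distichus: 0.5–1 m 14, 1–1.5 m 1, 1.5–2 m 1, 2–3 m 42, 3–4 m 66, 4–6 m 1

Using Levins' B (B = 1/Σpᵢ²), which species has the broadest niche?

Anolis sagrei

Proportions for Anolis sagrei (n=107): 11/107=0.1028, 1/107=0.0093, 46/107=0.4299, 29/107=0.2710, 19/107=0.1776, 1/107=0.0093
Proportions for Anolis distichus (n=125): 14/125=0.1120, 1/125=0.0080, 1/125=0.0080, 42/125=0.3360, 66/125=0.5280, 1/125=0.0080
Σp_sagrᵢ² = 0.1028² + 0.0093² + 0.4299² + 0.2710² + 0.1776² + 0.0093² = 0.010568 + 0.000086 + 0.184814 + 0.073441 + 0.031542 + 0.000086 = 0.300537
B_sagr = 1 / 0.300537 = 3.3274
Σp_distᵢ² = 0.1120² + 0.0080² + 0.0080² + 0.3360² + 0.5280² + 0.0080² = 0.012544 + 0.000064 + 0.000064 + 0.112896 + 0.278784 + 0.000064 = 0.404416
B_dist = 1 / 0.404416 = 2.4727
Highest B → broadest niche (most generalist): Anolis sagrei (B = 3.33).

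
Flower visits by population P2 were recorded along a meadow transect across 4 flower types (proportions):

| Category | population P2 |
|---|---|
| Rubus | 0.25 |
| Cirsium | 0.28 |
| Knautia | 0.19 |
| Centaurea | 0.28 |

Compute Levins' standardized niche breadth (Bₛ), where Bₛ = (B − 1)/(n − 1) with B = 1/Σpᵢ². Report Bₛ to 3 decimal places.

0.972

Σpᵢ² = 0.25² + 0.28² + 0.19² + 0.28² = 0.0625 + 0.0784 + 0.0361 + 0.0784 = 0.2554
B = 1 / 0.2554 = 3.91543
Bₛ = (B − 1)/(n − 1) = (3.91543 − 1)/(4 − 1) = 2.91543/3 = 0.97181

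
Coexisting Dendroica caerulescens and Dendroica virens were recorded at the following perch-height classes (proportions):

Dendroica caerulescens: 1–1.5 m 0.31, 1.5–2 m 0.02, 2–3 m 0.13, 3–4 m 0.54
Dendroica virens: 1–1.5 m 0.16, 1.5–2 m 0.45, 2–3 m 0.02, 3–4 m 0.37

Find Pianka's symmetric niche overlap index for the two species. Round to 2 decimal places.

Σ p₁ᵢp₂ᵢ = 0.0496 + 0.0090 + 0.0026 + 0.1998 = 0.2610
Σp_1ᵢ² = 0.31² + 0.02² + 0.13² + 0.54² = 0.0961 + 0.0004 + 0.0169 + 0.2916 = 0.4050
Σp_2ᵢ² = 0.16² + 0.45² + 0.02² + 0.37² = 0.0256 + 0.2025 + 0.0004 + 0.1369 = 0.3654
O = 0.2610 / √(0.4050 × 0.3654) = 0.2610 / 0.38469 = 0.6785

0.68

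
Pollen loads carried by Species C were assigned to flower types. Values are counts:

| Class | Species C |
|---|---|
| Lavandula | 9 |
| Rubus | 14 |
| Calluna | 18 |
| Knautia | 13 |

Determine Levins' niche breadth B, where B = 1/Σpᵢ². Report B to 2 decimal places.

Proportions for Species C (n=54): 9/54=0.1667, 14/54=0.2593, 18/54=0.3333, 13/54=0.2407
Σpᵢ² = 0.1667² + 0.2593² + 0.3333² + 0.2407² = 0.027789 + 0.067236 + 0.111089 + 0.057936 = 0.264050
B = 1 / 0.264050 = 3.7872

3.79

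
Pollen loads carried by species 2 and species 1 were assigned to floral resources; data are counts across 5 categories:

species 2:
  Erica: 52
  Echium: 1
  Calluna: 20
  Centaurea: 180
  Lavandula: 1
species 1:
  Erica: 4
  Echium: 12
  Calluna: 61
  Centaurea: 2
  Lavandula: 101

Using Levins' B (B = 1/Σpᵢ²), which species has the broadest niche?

species 1

Proportions for species 2 (n=254): 52/254=0.2047, 1/254=0.0039, 20/254=0.0787, 180/254=0.7087, 1/254=0.0039
Proportions for species 1 (n=180): 4/180=0.0222, 12/180=0.0667, 61/180=0.3389, 2/180=0.0111, 101/180=0.5611
Σp_2ᵢ² = 0.2047² + 0.0039² + 0.0787² + 0.7087² + 0.0039² = 0.041902 + 0.000015 + 0.006194 + 0.502256 + 0.000015 = 0.550382
B_2 = 1 / 0.550382 = 1.8169
Σp_1ᵢ² = 0.0222² + 0.0667² + 0.3389² + 0.0111² + 0.5611² = 0.000493 + 0.004449 + 0.114853 + 0.000123 + 0.314833 = 0.434751
B_1 = 1 / 0.434751 = 2.3002
Highest B → broadest niche (most generalist): species 1 (B = 2.30).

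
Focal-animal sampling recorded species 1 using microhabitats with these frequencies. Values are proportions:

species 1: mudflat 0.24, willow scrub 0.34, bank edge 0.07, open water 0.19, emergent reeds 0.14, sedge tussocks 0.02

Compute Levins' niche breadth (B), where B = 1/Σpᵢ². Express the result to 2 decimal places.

Σpᵢ² = 0.24² + 0.34² + 0.07² + 0.19² + 0.14² + 0.02² = 0.0576 + 0.1156 + 0.0049 + 0.0361 + 0.0196 + 0.0004 = 0.2342
B = 1 / 0.2342 = 4.2699

4.27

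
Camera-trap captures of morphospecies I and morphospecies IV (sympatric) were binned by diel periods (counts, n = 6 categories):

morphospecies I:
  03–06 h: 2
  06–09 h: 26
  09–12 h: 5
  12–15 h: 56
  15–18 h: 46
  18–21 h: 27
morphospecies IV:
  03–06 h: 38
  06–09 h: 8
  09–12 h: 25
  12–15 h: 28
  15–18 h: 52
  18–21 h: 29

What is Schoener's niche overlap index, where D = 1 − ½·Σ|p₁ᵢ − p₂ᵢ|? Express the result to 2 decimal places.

Proportions for morphospecies I (n=162): 2/162=0.0123, 26/162=0.1605, 5/162=0.0309, 56/162=0.3457, 46/162=0.2840, 27/162=0.1667
Proportions for morphospecies IV (n=180): 38/180=0.2111, 8/180=0.0444, 25/180=0.1389, 28/180=0.1556, 52/180=0.2889, 29/180=0.1611
Σ|p₁ᵢ − p₂ᵢ| = 0.1988 + 0.1161 + 0.1080 + 0.1901 + 0.0049 + 0.0056 = 0.6235
D = 1 − ½ × 0.6235 = 1 − 0.31175 = 0.68825

0.69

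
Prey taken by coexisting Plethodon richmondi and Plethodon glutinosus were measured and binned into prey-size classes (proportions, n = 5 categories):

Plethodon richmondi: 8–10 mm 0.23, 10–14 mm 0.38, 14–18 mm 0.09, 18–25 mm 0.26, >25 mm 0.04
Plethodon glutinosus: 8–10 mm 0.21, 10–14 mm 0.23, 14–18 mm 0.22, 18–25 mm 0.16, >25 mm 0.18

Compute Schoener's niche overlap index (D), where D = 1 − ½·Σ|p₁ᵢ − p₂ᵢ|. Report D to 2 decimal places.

0.73

Σ|p₁ᵢ − p₂ᵢ| = 0.02 + 0.15 + 0.13 + 0.10 + 0.14 = 0.54
D = 1 − ½ × 0.54 = 1 − 0.270 = 0.7300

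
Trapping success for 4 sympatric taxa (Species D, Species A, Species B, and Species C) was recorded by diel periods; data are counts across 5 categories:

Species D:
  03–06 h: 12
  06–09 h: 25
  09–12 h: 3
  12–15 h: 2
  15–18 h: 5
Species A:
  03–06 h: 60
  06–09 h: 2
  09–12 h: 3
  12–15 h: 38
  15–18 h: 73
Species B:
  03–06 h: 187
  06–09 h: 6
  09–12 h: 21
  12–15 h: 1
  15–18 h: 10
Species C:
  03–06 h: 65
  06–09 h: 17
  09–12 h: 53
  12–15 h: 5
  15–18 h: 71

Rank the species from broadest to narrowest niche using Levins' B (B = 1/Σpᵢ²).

Species C > Species A > Species D > Species B

Proportions for Species D (n=47): 12/47=0.2553, 25/47=0.5319, 3/47=0.0638, 2/47=0.0426, 5/47=0.1064
Proportions for Species A (n=176): 60/176=0.3409, 2/176=0.0114, 3/176=0.0170, 38/176=0.2159, 73/176=0.4148
Proportions for Species B (n=225): 187/225=0.8311, 6/225=0.0267, 21/225=0.0933, 1/225=0.0044, 10/225=0.0444
Proportions for Species C (n=211): 65/211=0.3081, 17/211=0.0806, 53/211=0.2512, 5/211=0.0237, 71/211=0.3365
Σp_Dᵢ² = 0.2553² + 0.5319² + 0.0638² + 0.0426² + 0.1064² = 0.065178 + 0.282918 + 0.004070 + 0.001815 + 0.011321 = 0.365302
B_D = 1 / 0.365302 = 2.7375
Σp_Aᵢ² = 0.3409² + 0.0114² + 0.0170² + 0.2159² + 0.4148² = 0.116213 + 0.000130 + 0.000289 + 0.046613 + 0.172059 = 0.335304
B_A = 1 / 0.335304 = 2.9824
Σp_Bᵢ² = 0.8311² + 0.0267² + 0.0933² + 0.0044² + 0.0444² = 0.690727 + 0.000713 + 0.008705 + 0.000019 + 0.001971 = 0.702135
B_B = 1 / 0.702135 = 1.4242
Σp_Cᵢ² = 0.3081² + 0.0806² + 0.2512² + 0.0237² + 0.3365² = 0.094926 + 0.006496 + 0.063101 + 0.000562 + 0.113232 = 0.278317
B_C = 1 / 0.278317 = 3.5930
Ranking by B (broadest → narrowest): Species C (3.59) > Species A (2.98) > Species D (2.74) > Species B (1.42)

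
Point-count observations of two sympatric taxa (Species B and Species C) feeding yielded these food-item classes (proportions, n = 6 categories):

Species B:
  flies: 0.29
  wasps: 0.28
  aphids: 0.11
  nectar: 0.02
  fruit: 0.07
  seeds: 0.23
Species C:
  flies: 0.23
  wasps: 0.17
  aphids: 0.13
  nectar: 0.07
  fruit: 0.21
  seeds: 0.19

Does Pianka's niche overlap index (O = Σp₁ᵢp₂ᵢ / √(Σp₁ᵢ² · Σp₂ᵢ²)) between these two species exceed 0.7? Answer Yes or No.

Yes

Σ p₁ᵢp₂ᵢ = 0.0667 + 0.0476 + 0.0143 + 0.0014 + 0.0147 + 0.0437 = 0.1884
Σp_1ᵢ² = 0.29² + 0.28² + 0.11² + 0.02² + 0.07² + 0.23² = 0.0841 + 0.0784 + 0.0121 + 0.0004 + 0.0049 + 0.0529 = 0.2328
Σp_2ᵢ² = 0.23² + 0.17² + 0.13² + 0.07² + 0.21² + 0.19² = 0.0529 + 0.0289 + 0.0169 + 0.0049 + 0.0441 + 0.0361 = 0.1838
O = 0.1884 / √(0.2328 × 0.1838) = 0.1884 / 0.20685 = 0.9108
O = 0.9108 > 0.7 → Yes.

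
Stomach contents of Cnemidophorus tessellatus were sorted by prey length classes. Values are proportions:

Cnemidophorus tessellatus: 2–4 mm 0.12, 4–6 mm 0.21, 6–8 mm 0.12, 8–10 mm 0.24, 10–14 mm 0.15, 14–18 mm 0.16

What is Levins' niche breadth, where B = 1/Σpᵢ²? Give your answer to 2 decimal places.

5.60

Σpᵢ² = 0.12² + 0.21² + 0.12² + 0.24² + 0.15² + 0.16² = 0.0144 + 0.0441 + 0.0144 + 0.0576 + 0.0225 + 0.0256 = 0.1786
B = 1 / 0.1786 = 5.5991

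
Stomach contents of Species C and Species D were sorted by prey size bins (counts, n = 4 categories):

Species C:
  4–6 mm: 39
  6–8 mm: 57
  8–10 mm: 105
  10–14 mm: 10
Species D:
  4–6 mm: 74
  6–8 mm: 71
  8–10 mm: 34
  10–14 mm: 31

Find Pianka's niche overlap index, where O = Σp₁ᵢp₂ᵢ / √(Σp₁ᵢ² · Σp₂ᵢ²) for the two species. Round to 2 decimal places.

0.76

Proportions for Species C (n=211): 39/211=0.1848, 57/211=0.2701, 105/211=0.4976, 10/211=0.0474
Proportions for Species D (n=210): 74/210=0.3524, 71/210=0.3381, 34/210=0.1619, 31/210=0.1476
Σ p₁ᵢp₂ᵢ = 0.065124 + 0.091321 + 0.080561 + 0.006996 = 0.244002
Σp_1ᵢ² = 0.1848² + 0.2701² + 0.4976² + 0.0474² = 0.034151 + 0.072954 + 0.247606 + 0.002247 = 0.356958
Σp_2ᵢ² = 0.3524² + 0.3381² + 0.1619² + 0.1476² = 0.124186 + 0.114312 + 0.026212 + 0.021786 = 0.286496
O = 0.244002 / √(0.356958 × 0.286496) = 0.244002 / 0.3197922 = 0.7630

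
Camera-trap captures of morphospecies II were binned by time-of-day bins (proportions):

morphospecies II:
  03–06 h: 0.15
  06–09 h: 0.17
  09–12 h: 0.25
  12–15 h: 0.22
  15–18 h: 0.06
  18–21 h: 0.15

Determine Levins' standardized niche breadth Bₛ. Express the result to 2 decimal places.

Σpᵢ² = 0.15² + 0.17² + 0.25² + 0.22² + 0.06² + 0.15² = 0.0225 + 0.0289 + 0.0625 + 0.0484 + 0.0036 + 0.0225 = 0.1884
B = 1 / 0.1884 = 5.3079
Bₛ = (B − 1)/(n − 1) = (5.3079 − 1)/(6 − 1) = 4.3079/5 = 0.8616

0.86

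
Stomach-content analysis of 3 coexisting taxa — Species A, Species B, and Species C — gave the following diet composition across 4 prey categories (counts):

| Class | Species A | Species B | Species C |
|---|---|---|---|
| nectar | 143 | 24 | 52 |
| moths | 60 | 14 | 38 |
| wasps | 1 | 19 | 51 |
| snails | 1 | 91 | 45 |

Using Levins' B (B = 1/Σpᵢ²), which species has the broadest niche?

Proportions for Species A (n=205): 143/205=0.6976, 60/205=0.2927, 1/205=0.0049, 1/205=0.0049
Proportions for Species B (n=148): 24/148=0.1622, 14/148=0.0946, 19/148=0.1284, 91/148=0.6149
Proportions for Species C (n=186): 52/186=0.2796, 38/186=0.2043, 51/186=0.2742, 45/186=0.2419
Σp_Aᵢ² = 0.6976² + 0.2927² + 0.0049² + 0.0049² = 0.486646 + 0.085673 + 0.000024 + 0.000024 = 0.572367
B_A = 1 / 0.572367 = 1.7471
Σp_Bᵢ² = 0.1622² + 0.0946² + 0.1284² + 0.6149² = 0.026309 + 0.008949 + 0.016487 + 0.378102 = 0.429847
B_B = 1 / 0.429847 = 2.3264
Σp_Cᵢ² = 0.2796² + 0.2043² + 0.2742² + 0.2419² = 0.078176 + 0.041738 + 0.075186 + 0.058516 = 0.253616
B_C = 1 / 0.253616 = 3.9430
Highest B → broadest niche (most generalist): Species C (B = 3.94).

Species C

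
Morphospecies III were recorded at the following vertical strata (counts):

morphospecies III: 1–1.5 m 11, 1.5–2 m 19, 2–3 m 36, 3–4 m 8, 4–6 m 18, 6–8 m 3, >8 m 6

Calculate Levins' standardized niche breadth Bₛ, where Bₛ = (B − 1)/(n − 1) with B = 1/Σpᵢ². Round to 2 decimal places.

0.60

Proportions for morphospecies III (n=101): 11/101=0.1089, 19/101=0.1881, 36/101=0.3564, 8/101=0.0792, 18/101=0.1782, 3/101=0.0297, 6/101=0.0594
Σpᵢ² = 0.1089² + 0.1881² + 0.3564² + 0.0792² + 0.1782² + 0.0297² + 0.0594² = 0.011859 + 0.035382 + 0.127021 + 0.006273 + 0.031755 + 0.000882 + 0.003528 = 0.216700
B = 1 / 0.216700 = 4.6147
Bₛ = (B − 1)/(n − 1) = (4.6147 − 1)/(7 − 1) = 3.6147/6 = 0.6025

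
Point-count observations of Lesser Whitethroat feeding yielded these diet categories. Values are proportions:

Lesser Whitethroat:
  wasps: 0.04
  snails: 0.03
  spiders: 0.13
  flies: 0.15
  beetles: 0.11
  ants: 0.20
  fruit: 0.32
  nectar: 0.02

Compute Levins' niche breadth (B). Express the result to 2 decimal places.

Σpᵢ² = 0.04² + 0.03² + 0.13² + 0.15² + 0.11² + 0.20² + 0.32² + 0.02² = 0.0016 + 0.0009 + 0.0169 + 0.0225 + 0.0121 + 0.0400 + 0.1024 + 0.0004 = 0.1968
B = 1 / 0.1968 = 5.0813

5.08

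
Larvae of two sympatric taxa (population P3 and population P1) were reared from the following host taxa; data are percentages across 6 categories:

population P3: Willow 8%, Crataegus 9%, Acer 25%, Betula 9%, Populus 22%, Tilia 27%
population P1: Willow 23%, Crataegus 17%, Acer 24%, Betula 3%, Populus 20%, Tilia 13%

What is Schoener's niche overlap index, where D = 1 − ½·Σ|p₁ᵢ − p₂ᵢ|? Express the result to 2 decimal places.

Convert percentages to proportions (divide by 100).
Σ|p₁ᵢ − p₂ᵢ| = 0.15 + 0.08 + 0.01 + 0.06 + 0.02 + 0.14 = 0.46
D = 1 − ½ × 0.46 = 1 − 0.230 = 0.7700

0.77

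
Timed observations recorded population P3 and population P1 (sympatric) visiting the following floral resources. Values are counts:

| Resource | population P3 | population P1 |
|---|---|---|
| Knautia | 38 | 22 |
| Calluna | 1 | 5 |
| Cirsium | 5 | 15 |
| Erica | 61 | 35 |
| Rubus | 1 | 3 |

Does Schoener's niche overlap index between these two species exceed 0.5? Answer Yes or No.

Yes

Proportions for population P3 (n=106): 38/106=0.3585, 1/106=0.0094, 5/106=0.0472, 61/106=0.5755, 1/106=0.0094
Proportions for population P1 (n=80): 22/80=0.2750, 5/80=0.0625, 15/80=0.1875, 35/80=0.4375, 3/80=0.0375
Σ|p₁ᵢ − p₂ᵢ| = 0.0835 + 0.0531 + 0.1403 + 0.1380 + 0.0281 = 0.4430
D = 1 − ½ × 0.4430 = 1 − 0.22150 = 0.77850
D = 0.77850 > 0.5 → Yes.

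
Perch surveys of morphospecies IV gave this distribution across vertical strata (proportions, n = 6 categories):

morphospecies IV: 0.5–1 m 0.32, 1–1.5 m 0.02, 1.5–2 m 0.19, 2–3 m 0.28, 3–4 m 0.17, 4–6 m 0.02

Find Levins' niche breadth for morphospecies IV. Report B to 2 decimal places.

Σpᵢ² = 0.32² + 0.02² + 0.19² + 0.28² + 0.17² + 0.02² = 0.1024 + 0.0004 + 0.0361 + 0.0784 + 0.0289 + 0.0004 = 0.2466
B = 1 / 0.2466 = 4.0552

4.06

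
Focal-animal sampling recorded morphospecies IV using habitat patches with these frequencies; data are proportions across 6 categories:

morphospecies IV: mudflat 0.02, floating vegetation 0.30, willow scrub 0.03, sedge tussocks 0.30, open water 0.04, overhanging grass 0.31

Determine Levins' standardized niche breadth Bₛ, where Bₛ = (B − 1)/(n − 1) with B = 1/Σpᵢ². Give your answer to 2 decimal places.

Σpᵢ² = 0.02² + 0.30² + 0.03² + 0.30² + 0.04² + 0.31² = 0.0004 + 0.0900 + 0.0009 + 0.0900 + 0.0016 + 0.0961 = 0.2790
B = 1 / 0.2790 = 3.5842
Bₛ = (B − 1)/(n − 1) = (3.5842 − 1)/(6 − 1) = 2.5842/5 = 0.5168

0.52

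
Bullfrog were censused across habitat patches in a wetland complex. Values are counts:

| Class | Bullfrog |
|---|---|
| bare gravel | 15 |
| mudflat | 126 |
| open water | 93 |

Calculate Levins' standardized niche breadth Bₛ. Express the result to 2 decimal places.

Proportions for Bullfrog (n=234): 15/234=0.0641, 126/234=0.5385, 93/234=0.3974
Σpᵢ² = 0.0641² + 0.5385² + 0.3974² = 0.004109 + 0.289982 + 0.157927 = 0.452018
B = 1 / 0.452018 = 2.2123
Bₛ = (B − 1)/(n − 1) = (2.2123 − 1)/(3 − 1) = 1.2123/2 = 0.6062

0.61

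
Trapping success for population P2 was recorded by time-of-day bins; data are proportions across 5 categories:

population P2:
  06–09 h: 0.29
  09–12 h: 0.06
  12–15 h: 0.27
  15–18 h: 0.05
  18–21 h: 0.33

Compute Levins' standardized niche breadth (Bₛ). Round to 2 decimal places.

0.67

Σpᵢ² = 0.29² + 0.06² + 0.27² + 0.05² + 0.33² = 0.0841 + 0.0036 + 0.0729 + 0.0025 + 0.1089 = 0.2720
B = 1 / 0.2720 = 3.6765
Bₛ = (B − 1)/(n − 1) = (3.6765 − 1)/(5 − 1) = 2.6765/4 = 0.6691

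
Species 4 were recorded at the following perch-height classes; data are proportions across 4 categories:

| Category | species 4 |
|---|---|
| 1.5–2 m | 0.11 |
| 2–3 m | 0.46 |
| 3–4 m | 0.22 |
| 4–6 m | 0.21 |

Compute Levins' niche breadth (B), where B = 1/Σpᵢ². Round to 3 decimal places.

Σpᵢ² = 0.11² + 0.46² + 0.22² + 0.21² = 0.0121 + 0.2116 + 0.0484 + 0.0441 = 0.3162
B = 1 / 0.3162 = 3.16256

3.163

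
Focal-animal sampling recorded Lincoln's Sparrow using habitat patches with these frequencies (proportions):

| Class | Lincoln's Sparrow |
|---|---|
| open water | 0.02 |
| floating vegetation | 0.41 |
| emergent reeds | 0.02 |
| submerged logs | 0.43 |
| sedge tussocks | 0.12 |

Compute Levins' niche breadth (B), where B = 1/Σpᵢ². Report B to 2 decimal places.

Σpᵢ² = 0.02² + 0.41² + 0.02² + 0.43² + 0.12² = 0.0004 + 0.1681 + 0.0004 + 0.1849 + 0.0144 = 0.3682
B = 1 / 0.3682 = 2.7159

2.72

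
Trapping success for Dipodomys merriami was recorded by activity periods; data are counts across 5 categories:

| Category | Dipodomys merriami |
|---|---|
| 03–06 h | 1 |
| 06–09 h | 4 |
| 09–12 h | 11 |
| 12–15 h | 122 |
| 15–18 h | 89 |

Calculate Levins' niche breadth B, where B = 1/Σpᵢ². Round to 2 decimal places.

2.25

Proportions for Dipodomys merriami (n=227): 1/227=0.0044, 4/227=0.0176, 11/227=0.0485, 122/227=0.5374, 89/227=0.3921
Σpᵢ² = 0.0044² + 0.0176² + 0.0485² + 0.5374² + 0.3921² = 0.000019 + 0.000310 + 0.002352 + 0.288799 + 0.153742 = 0.445222
B = 1 / 0.445222 = 2.2461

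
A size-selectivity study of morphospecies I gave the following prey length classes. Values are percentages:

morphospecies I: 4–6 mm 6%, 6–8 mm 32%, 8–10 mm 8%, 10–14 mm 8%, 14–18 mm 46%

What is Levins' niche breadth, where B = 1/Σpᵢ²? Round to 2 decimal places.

3.03

Convert percentages to proportions (divide by 100).
Σpᵢ² = 0.06² + 0.32² + 0.08² + 0.08² + 0.46² = 0.0036 + 0.1024 + 0.0064 + 0.0064 + 0.2116 = 0.3304
B = 1 / 0.3304 = 3.0266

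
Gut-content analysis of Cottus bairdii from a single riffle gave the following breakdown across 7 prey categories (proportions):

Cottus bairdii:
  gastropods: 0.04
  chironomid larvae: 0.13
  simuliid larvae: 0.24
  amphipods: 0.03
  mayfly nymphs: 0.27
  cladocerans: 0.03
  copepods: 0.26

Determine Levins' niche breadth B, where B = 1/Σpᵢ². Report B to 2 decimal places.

4.58

Σpᵢ² = 0.04² + 0.13² + 0.24² + 0.03² + 0.27² + 0.03² + 0.26² = 0.0016 + 0.0169 + 0.0576 + 0.0009 + 0.0729 + 0.0009 + 0.0676 = 0.2184
B = 1 / 0.2184 = 4.5788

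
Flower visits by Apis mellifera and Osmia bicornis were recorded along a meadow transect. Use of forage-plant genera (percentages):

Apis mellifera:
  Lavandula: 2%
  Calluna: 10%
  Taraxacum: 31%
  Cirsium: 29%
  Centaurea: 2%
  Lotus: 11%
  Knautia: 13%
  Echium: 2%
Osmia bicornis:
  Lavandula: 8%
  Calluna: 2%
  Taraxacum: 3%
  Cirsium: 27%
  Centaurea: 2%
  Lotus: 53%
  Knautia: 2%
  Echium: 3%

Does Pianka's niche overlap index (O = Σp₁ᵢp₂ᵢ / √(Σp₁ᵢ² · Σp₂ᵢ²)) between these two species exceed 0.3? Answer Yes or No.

Yes

Convert percentages to proportions (divide by 100).
Σ p₁ᵢp₂ᵢ = 0.0016 + 0.0020 + 0.0093 + 0.0783 + 0.0004 + 0.0583 + 0.0026 + 0.0006 = 0.1531
Σp_1ᵢ² = 0.02² + 0.10² + 0.31² + 0.29² + 0.02² + 0.11² + 0.13² + 0.02² = 0.0004 + 0.0100 + 0.0961 + 0.0841 + 0.0004 + 0.0121 + 0.0169 + 0.0004 = 0.2204
Σp_2ᵢ² = 0.08² + 0.02² + 0.03² + 0.27² + 0.02² + 0.53² + 0.02² + 0.03² = 0.0064 + 0.0004 + 0.0009 + 0.0729 + 0.0004 + 0.2809 + 0.0004 + 0.0009 = 0.3632
O = 0.1531 / √(0.2204 × 0.3632) = 0.1531 / 0.28293 = 0.5411
O = 0.5411 > 0.3 → Yes.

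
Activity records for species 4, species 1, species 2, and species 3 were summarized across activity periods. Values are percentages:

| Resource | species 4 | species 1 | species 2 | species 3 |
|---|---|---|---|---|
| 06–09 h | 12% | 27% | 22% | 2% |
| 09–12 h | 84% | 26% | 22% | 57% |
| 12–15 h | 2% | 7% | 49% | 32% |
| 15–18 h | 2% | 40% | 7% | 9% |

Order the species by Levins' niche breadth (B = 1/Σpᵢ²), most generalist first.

Convert percentages to proportions (divide by 100).
Σp_4ᵢ² = 0.12² + 0.84² + 0.02² + 0.02² = 0.0144 + 0.7056 + 0.0004 + 0.0004 = 0.7208
B_4 = 1 / 0.7208 = 1.3873
Σp_1ᵢ² = 0.27² + 0.26² + 0.07² + 0.40² = 0.0729 + 0.0676 + 0.0049 + 0.1600 = 0.3054
B_1 = 1 / 0.3054 = 3.2744
Σp_2ᵢ² = 0.22² + 0.22² + 0.49² + 0.07² = 0.0484 + 0.0484 + 0.2401 + 0.0049 = 0.3418
B_2 = 1 / 0.3418 = 2.9257
Σp_3ᵢ² = 0.02² + 0.57² + 0.32² + 0.09² = 0.0004 + 0.3249 + 0.1024 + 0.0081 = 0.4358
B_3 = 1 / 0.4358 = 2.2946
Ranking by B (broadest → narrowest): species 1 (3.27) > species 2 (2.93) > species 3 (2.29) > species 4 (1.39)

species 1 > species 2 > species 3 > species 4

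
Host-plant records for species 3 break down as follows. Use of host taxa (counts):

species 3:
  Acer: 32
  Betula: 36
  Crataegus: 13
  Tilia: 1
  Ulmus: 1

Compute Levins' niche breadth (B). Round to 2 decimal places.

2.77

Proportions for species 3 (n=83): 32/83=0.3855, 36/83=0.4337, 13/83=0.1566, 1/83=0.0120, 1/83=0.0120
Σpᵢ² = 0.3855² + 0.4337² + 0.1566² + 0.0120² + 0.0120² = 0.148610 + 0.188096 + 0.024524 + 0.000144 + 0.000144 = 0.361518
B = 1 / 0.361518 = 2.7661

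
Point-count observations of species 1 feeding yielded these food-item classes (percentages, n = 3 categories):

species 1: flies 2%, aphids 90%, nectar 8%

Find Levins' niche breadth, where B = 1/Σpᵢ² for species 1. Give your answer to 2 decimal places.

1.22

Convert percentages to proportions (divide by 100).
Σpᵢ² = 0.02² + 0.90² + 0.08² = 0.0004 + 0.8100 + 0.0064 = 0.8168
B = 1 / 0.8168 = 1.2243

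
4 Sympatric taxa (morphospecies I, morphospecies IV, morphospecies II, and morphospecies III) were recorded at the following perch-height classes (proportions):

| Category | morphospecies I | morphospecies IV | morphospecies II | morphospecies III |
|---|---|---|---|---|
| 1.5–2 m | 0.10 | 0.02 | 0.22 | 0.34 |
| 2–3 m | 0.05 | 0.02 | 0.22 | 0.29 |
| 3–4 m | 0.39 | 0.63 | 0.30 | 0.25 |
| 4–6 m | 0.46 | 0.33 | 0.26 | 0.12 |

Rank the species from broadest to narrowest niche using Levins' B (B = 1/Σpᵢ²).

morphospecies II > morphospecies III > morphospecies I > morphospecies IV

Σp_Iᵢ² = 0.10² + 0.05² + 0.39² + 0.46² = 0.0100 + 0.0025 + 0.1521 + 0.2116 = 0.3762
B_I = 1 / 0.3762 = 2.6582
Σp_IVᵢ² = 0.02² + 0.02² + 0.63² + 0.33² = 0.0004 + 0.0004 + 0.3969 + 0.1089 = 0.5066
B_IV = 1 / 0.5066 = 1.9739
Σp_IIᵢ² = 0.22² + 0.22² + 0.30² + 0.26² = 0.0484 + 0.0484 + 0.0900 + 0.0676 = 0.2544
B_II = 1 / 0.2544 = 3.9308
Σp_IIIᵢ² = 0.34² + 0.29² + 0.25² + 0.12² = 0.1156 + 0.0841 + 0.0625 + 0.0144 = 0.2766
B_III = 1 / 0.2766 = 3.6153
Ranking by B (broadest → narrowest): morphospecies II (3.93) > morphospecies III (3.62) > morphospecies I (2.66) > morphospecies IV (1.97)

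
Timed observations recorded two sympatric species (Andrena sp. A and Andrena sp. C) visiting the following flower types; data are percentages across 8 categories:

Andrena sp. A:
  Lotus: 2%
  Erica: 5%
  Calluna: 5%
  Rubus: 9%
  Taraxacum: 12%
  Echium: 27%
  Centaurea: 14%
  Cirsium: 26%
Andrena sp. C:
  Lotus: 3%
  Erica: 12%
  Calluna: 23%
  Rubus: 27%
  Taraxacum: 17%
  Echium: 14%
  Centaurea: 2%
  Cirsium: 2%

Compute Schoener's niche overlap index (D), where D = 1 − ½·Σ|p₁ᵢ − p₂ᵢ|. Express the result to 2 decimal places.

Convert percentages to proportions (divide by 100).
Σ|p₁ᵢ − p₂ᵢ| = 0.01 + 0.07 + 0.18 + 0.18 + 0.05 + 0.13 + 0.12 + 0.24 = 0.98
D = 1 − ½ × 0.98 = 1 − 0.490 = 0.5100

0.51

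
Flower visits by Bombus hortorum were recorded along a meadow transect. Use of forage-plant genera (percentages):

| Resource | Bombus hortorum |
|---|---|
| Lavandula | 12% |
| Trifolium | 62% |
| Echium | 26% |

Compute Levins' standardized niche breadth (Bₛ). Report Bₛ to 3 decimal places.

Convert percentages to proportions (divide by 100).
Σpᵢ² = 0.12² + 0.62² + 0.26² = 0.0144 + 0.3844 + 0.0676 = 0.4664
B = 1 / 0.4664 = 2.14408
Bₛ = (B − 1)/(n − 1) = (2.14408 − 1)/(3 − 1) = 1.14408/2 = 0.57204

0.572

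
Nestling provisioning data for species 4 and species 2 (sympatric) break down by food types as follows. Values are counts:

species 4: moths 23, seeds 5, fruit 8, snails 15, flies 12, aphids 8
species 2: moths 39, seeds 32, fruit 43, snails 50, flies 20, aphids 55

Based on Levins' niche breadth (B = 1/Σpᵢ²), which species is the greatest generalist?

species 2

Proportions for species 4 (n=71): 23/71=0.3239, 5/71=0.0704, 8/71=0.1127, 15/71=0.2113, 12/71=0.1690, 8/71=0.1127
Proportions for species 2 (n=239): 39/239=0.1632, 32/239=0.1339, 43/239=0.1799, 50/239=0.2092, 20/239=0.0837, 55/239=0.2301
Σp_4ᵢ² = 0.3239² + 0.0704² + 0.1127² + 0.2113² + 0.1690² + 0.1127² = 0.104911 + 0.004956 + 0.012701 + 0.044648 + 0.028561 + 0.012701 = 0.208478
B_4 = 1 / 0.208478 = 4.7967
Σp_2ᵢ² = 0.1632² + 0.1339² + 0.1799² + 0.2092² + 0.0837² + 0.2301² = 0.026634 + 0.017929 + 0.032364 + 0.043765 + 0.007006 + 0.052946 = 0.180644
B_2 = 1 / 0.180644 = 5.5357
Highest B → broadest niche (most generalist): species 2 (B = 5.54).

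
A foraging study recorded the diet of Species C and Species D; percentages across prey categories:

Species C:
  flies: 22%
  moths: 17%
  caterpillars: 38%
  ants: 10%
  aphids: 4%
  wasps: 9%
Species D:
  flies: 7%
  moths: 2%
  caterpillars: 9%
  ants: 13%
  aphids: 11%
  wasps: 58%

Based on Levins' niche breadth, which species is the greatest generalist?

Species C

Convert percentages to proportions (divide by 100).
Σp_Cᵢ² = 0.22² + 0.17² + 0.38² + 0.10² + 0.04² + 0.09² = 0.0484 + 0.0289 + 0.1444 + 0.0100 + 0.0016 + 0.0081 = 0.2414
B_C = 1 / 0.2414 = 4.1425
Σp_Dᵢ² = 0.07² + 0.02² + 0.09² + 0.13² + 0.11² + 0.58² = 0.0049 + 0.0004 + 0.0081 + 0.0169 + 0.0121 + 0.3364 = 0.3788
B_D = 1 / 0.3788 = 2.6399
Highest B → broadest niche (most generalist): Species C (B = 4.14).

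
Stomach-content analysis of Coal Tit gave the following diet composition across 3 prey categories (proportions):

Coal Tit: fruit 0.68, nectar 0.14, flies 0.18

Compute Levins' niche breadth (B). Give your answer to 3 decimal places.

1.944

Σpᵢ² = 0.68² + 0.14² + 0.18² = 0.4624 + 0.0196 + 0.0324 = 0.5144
B = 1 / 0.5144 = 1.94401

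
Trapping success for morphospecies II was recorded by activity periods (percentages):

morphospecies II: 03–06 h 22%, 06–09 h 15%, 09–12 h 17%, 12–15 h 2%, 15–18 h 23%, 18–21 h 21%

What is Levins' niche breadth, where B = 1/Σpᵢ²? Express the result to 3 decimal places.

Convert percentages to proportions (divide by 100).
Σpᵢ² = 0.22² + 0.15² + 0.17² + 0.02² + 0.23² + 0.21² = 0.0484 + 0.0225 + 0.0289 + 0.0004 + 0.0529 + 0.0441 = 0.1972
B = 1 / 0.1972 = 5.07099

5.071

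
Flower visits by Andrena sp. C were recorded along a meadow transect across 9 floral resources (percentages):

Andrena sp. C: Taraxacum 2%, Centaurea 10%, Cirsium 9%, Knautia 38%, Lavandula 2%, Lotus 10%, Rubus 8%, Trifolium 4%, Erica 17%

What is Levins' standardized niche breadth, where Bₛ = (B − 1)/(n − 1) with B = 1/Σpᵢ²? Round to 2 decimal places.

Convert percentages to proportions (divide by 100).
Σpᵢ² = 0.02² + 0.10² + 0.09² + 0.38² + 0.02² + 0.10² + 0.08² + 0.04² + 0.17² = 0.0004 + 0.0100 + 0.0081 + 0.1444 + 0.0004 + 0.0100 + 0.0064 + 0.0016 + 0.0289 = 0.2102
B = 1 / 0.2102 = 4.7574
Bₛ = (B − 1)/(n − 1) = (4.7574 − 1)/(9 − 1) = 3.7574/8 = 0.4697

0.47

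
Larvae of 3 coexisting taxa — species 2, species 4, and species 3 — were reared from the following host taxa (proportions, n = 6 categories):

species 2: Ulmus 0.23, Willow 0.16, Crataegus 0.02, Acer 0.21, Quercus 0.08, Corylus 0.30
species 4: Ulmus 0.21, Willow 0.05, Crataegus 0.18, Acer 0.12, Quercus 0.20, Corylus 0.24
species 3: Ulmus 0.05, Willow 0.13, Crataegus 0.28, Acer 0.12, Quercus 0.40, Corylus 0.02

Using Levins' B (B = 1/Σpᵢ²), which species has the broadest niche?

Σp_2ᵢ² = 0.23² + 0.16² + 0.02² + 0.21² + 0.08² + 0.30² = 0.0529 + 0.0256 + 0.0004 + 0.0441 + 0.0064 + 0.0900 = 0.2194
B_2 = 1 / 0.2194 = 4.5579
Σp_4ᵢ² = 0.21² + 0.05² + 0.18² + 0.12² + 0.20² + 0.24² = 0.0441 + 0.0025 + 0.0324 + 0.0144 + 0.0400 + 0.0576 = 0.1910
B_4 = 1 / 0.1910 = 5.2356
Σp_3ᵢ² = 0.05² + 0.13² + 0.28² + 0.12² + 0.40² + 0.02² = 0.0025 + 0.0169 + 0.0784 + 0.0144 + 0.1600 + 0.0004 = 0.2726
B_3 = 1 / 0.2726 = 3.6684
Highest B → broadest niche (most generalist): species 4 (B = 5.24).

species 4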